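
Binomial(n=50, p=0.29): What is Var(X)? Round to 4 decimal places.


Var = n*p*(1-p) = 50 * 0.29 * 0.71 = 10.295

10.2950


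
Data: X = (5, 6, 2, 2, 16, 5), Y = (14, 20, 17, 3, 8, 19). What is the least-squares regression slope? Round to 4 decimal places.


b = sum((xi-xbar)(yi-ybar)) / sum((xi-xbar)^2)
n = 6, xbar = 36/6 = 6, ybar = 81/6 = 13.5
Sxy = sum((xi-xbar)(yi-ybar)) = -33
Sxx = sum((xi-xbar)^2) = 134
b = Sxy / Sxx = -33/134 ≈ -0.246269

-0.2463


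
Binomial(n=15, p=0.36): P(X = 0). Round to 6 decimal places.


P = C(n,k) * p^k * (1-p)^(n-k)
C(15,0) = 1
p^k = 0.36^0 = 1
(1-p)^(n-k) = 0.64^15 ≈ 0.001237940
P = 1 * 1 * 0.001237940 ≈ 0.001238

0.001238


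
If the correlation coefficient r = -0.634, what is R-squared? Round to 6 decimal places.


R^2 = r^2 = (-0.634)^2 = 0.401956

0.401956


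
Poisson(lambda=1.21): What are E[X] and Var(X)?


E[X] = Var(X) = lambda = 1.21

1.21, 1.21


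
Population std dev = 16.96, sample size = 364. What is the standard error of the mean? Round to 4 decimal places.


SE = sigma / sqrt(n)
sqrt(364) ≈ 19.078784
SE = 16.96 / 19.078784 ≈ 0.888946

0.8889


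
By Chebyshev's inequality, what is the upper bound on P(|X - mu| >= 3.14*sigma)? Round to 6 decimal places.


P <= 1/k^2
k^2 = 3.14^2 = 9.8596
1/k^2 = 1 / 9.8596 ≈ 0.10142399

0.101424


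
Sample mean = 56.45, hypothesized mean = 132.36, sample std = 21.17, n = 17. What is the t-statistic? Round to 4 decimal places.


t = (xbar - mu0) / (s/sqrt(n))
xbar - mu0 = 56.45 - 132.36 = -75.91
sqrt(17) ≈ 4.12310563
s/sqrt(n) = 21.17 / 4.12310563 ≈ 5.13447918
t = -75.91 / 5.13447918 ≈ -14.784362

-14.7844


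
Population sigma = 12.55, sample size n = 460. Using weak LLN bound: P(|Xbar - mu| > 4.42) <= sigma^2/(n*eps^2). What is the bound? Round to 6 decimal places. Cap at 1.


bound = min(1, sigma^2/(n*eps^2))
sigma^2 = 12.55^2 = 157.5025
n*eps^2 = 460 * 4.42^2 = 460 * 19.5364 = 8986.744
sigma^2/(n*eps^2) = 157.5025 / 8986.744 ≈ 0.01752609

0.017526


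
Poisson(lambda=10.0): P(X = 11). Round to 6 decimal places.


P = e^(-lam) * lam^k / k!
e^(-10.0) ≈ 0.00004539993
lam^k = 10.0^11 = 100000000000
k! = 11! = 39916800
P = 0.00004539993 * 100000000000 / 39916800 ≈ 0.113736

0.113736


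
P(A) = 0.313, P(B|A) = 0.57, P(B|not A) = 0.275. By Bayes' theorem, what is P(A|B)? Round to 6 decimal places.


P(A|B) = P(B|A)*P(A) / P(B), P(B) = P(B|A)*P(A) + P(B|not A)*P(not A)
P(B|A)*P(A) = 0.57 * 0.313 = 0.17841
P(B|not A)*P(not A) = 0.275 * 0.687 = 0.188925
P(B) = 0.17841 + 0.188925 = 0.367335
P(A|B) = 0.17841 / 0.367335 ≈ 0.48568745

0.485687


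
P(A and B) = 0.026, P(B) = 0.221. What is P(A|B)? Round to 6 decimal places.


P(A|B) = P(A and B) / P(B) = 0.026 / 0.221 = 2/17 ≈ 0.11764706

0.117647


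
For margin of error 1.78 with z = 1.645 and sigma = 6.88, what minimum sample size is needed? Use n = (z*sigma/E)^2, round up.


z*sigma/E = 1.645 * 6.88 / 1.78 = 14147/2225 ≈ 6.358202
(z*sigma/E)^2 ≈ 40.426736
round up: n = 41

41


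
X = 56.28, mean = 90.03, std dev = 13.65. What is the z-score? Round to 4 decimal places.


z = (X - mu) / sigma
X - mu = 56.28 - 90.03 = -33.75
z = -33.75 / 13.65 = -225/91 ≈ -2.472527

-2.4725


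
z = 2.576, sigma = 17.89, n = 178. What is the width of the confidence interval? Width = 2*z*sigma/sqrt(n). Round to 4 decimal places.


width = 2*z*sigma/sqrt(n)
2*z*sigma = 2 * 2.576 * 17.89 = 92.16928
sqrt(178) ≈ 13.341664
width = 92.16928 / 13.341664 ≈ 6.908380

6.9084


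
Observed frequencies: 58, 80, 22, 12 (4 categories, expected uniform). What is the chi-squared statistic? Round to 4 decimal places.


chi2 = sum((O-E)^2/E), E = total/4
total = 172, E = 172/4 = 43
(58 - 43)^2 / 43 = 225 / 43 = 225/43 ≈ 5.232558
(80 - 43)^2 / 43 = 1369 / 43 = 1369/43 ≈ 31.837209
(22 - 43)^2 / 43 = 441 / 43 = 441/43 ≈ 10.255814
(12 - 43)^2 / 43 = 961 / 43 = 961/43 ≈ 22.348837
chi2 = 2996/43 ≈ 69.674419

69.6744


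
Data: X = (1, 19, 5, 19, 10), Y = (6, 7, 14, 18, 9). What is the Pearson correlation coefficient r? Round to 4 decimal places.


r = sum((xi-xbar)(yi-ybar)) / sqrt(sum((xi-xbar)^2) * sum((yi-ybar)^2))
n = 5, xbar = 54/5 = 10.8, ybar = 54/5 = 10.8
Sxy = sum((xi-xbar)(yi-ybar)) = 57.8
Sxx = sum((xi-xbar)^2) = 264.8
Syy = sum((yi-ybar)^2) = 102.8
sqrt(Sxx*Syy) ≈ 164.989212
r = Sxy / sqrt(Sxx*Syy) = 57.8 / 164.989212 ≈ 0.350326

0.3503


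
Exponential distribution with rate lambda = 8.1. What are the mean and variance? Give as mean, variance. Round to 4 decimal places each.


mean = 1/lam, var = 1/lam^2
mean = 1 / 8.1 = 10/81 ≈ 0.123457
lam^2 = 8.1^2 = 65.61
var = 1 / 65.61 = 100/6561 ≈ 0.015242

0.1235, 0.0152


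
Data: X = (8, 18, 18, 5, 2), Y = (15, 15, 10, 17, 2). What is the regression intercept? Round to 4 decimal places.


a = ybar - b*xbar, where b = sum((xi-xbar)(yi-ybar)) / sum((xi-xbar)^2)
n = 5, xbar = 51/5 = 10.2, ybar = 59/5 = 11.8
Sxy = sum((xi-xbar)(yi-ybar)) = 57.2
Sxx = sum((xi-xbar)^2) = 220.8
b = Sxy / Sxx = 143/552 ≈ 0.259058
a = 11.8 - 0.259058 * 10.2 = 1685/184 ≈ 9.157609

9.1576


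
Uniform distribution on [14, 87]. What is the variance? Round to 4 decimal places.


Var = (b-a)^2 / 12
(b-a)^2 = (87 - 14)^2 = 5329
Var = 5329/12 ≈ 444.083333

444.0833


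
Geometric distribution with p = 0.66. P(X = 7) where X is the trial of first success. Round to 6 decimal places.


P = (1-p)^(k-1) * p
(1-p)^(k-1) = 0.34^6 ≈ 0.001544804
P = 0.001544804 * 0.66 ≈ 0.001019571

0.001020


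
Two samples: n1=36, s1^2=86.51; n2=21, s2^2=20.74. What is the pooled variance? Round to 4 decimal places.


sp^2 = ((n1-1)*s1^2 + (n2-1)*s2^2)/(n1+n2-2)
(n1-1)*s1^2 = 35 * 86.51 = 3027.85
(n2-1)*s2^2 = 20 * 20.74 = 414.8
numerator = 3027.85 + 414.8 = 3442.65
n1+n2-2 = 55
sp^2 = 3442.65 / 55 = 68853/1100 ≈ 62.593636

62.5936


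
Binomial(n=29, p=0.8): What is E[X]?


E[X] = n*p = 29 * 0.8 = 23.2

23.2


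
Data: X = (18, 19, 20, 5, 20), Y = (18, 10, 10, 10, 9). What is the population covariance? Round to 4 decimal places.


Cov = (1/n)*sum((xi-xbar)(yi-ybar))
n = 5, xbar = 82/5 = 16.4, ybar = 57/5 = 11.4
sum((xi-xbar)(yi-ybar)) = 9.2
Cov = 9.2 / 5 = 1.84

1.8400


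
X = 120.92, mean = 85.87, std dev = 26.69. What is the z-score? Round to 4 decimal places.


z = (X - mu) / sigma
X - mu = 120.92 - 85.87 = 35.05
z = 35.05 / 26.69 = 3505/2669 ≈ 1.313226

1.3132


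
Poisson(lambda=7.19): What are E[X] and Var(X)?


E[X] = Var(X) = lambda = 7.19

7.19, 7.19


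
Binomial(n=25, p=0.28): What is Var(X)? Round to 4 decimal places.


Var = n*p*(1-p) = 25 * 0.28 * 0.72 = 5.04

5.0400


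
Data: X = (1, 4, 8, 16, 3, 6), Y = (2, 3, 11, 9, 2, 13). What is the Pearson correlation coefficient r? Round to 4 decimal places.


r = sum((xi-xbar)(yi-ybar)) / sqrt(sum((xi-xbar)^2) * sum((yi-ybar)^2))
n = 6, xbar = 38/6 = 19/3 ≈ 6.333333, ybar = 40/6 = 20/3 ≈ 6.666667
Sxy = sum((xi-xbar)(yi-ybar)) = 230/3 ≈ 76.666667
Sxx = sum((xi-xbar)^2) = 424/3 ≈ 141.333333
Syy = sum((yi-ybar)^2) = 364/3 ≈ 121.333333
sqrt(Sxx*Syy) ≈ 130.952069
r = Sxy / sqrt(Sxx*Syy) = 76.666667 / 130.952069 ≈ 0.585456

0.5855


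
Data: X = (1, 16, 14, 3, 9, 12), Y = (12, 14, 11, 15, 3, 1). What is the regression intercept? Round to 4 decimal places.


a = ybar - b*xbar, where b = sum((xi-xbar)(yi-ybar)) / sum((xi-xbar)^2)
n = 6, xbar = 55/6 ≈ 9.166667, ybar = 56/6 = 28/3 ≈ 9.333333
Sxy = sum((xi-xbar)(yi-ybar)) = -118/3 ≈ -39.333333
Sxx = sum((xi-xbar)^2) = 1097/6 ≈ 182.833333
b = Sxy / Sxx = -236/1097 ≈ -0.215132
a = 9.333333 - (-0.215132) * 9.166667 = 12402/1097 ≈ 11.305378

11.3054


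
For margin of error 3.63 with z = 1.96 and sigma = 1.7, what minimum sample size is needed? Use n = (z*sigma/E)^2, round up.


z*sigma/E = 1.96 * 1.7 / 3.63 = 1666/1815 ≈ 0.917906
(z*sigma/E)^2 ≈ 0.842552
round up: n = 1

1


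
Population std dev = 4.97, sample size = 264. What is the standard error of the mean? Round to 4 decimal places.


SE = sigma / sqrt(n)
sqrt(264) ≈ 16.248077
SE = 4.97 / 16.248077 ≈ 0.305882

0.3059


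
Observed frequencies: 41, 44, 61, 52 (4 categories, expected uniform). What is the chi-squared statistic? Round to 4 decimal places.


chi2 = sum((O-E)^2/E), E = total/4
total = 198, E = 198/4 = 49.5
(41 - 49.5)^2 / 49.5 = 72.25 / 49.5 = 289/198 ≈ 1.459596
(44 - 49.5)^2 / 49.5 = 30.25 / 49.5 = 11/18 ≈ 0.611111
(61 - 49.5)^2 / 49.5 = 132.25 / 49.5 = 529/198 ≈ 2.671717
(52 - 49.5)^2 / 49.5 = 6.25 / 49.5 = 25/198 ≈ 0.126263
chi2 = 482/99 ≈ 4.868687

4.8687


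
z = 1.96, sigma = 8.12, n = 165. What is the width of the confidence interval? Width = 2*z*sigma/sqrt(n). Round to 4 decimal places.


width = 2*z*sigma/sqrt(n)
2*z*sigma = 2 * 1.96 * 8.12 = 31.8304
sqrt(165) ≈ 12.845233
width = 31.8304 / 12.845233 ≈ 2.477993

2.4780


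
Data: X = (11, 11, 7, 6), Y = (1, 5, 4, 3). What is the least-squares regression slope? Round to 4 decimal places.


b = sum((xi-xbar)(yi-ybar)) / sum((xi-xbar)^2)
n = 4, xbar = 35/4 = 8.75, ybar = 13/4 = 3.25
Sxy = sum((xi-xbar)(yi-ybar)) = -1.75
Sxx = sum((xi-xbar)^2) = 20.75
b = Sxy / Sxx = -7/83 ≈ -0.084337

-0.0843


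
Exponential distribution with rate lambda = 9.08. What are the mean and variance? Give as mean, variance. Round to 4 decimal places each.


mean = 1/lam, var = 1/lam^2
mean = 1 / 9.08 = 25/227 ≈ 0.110132
lam^2 = 9.08^2 = 82.4464
var = 1 / 82.4464 ≈ 0.012129

0.1101, 0.0121


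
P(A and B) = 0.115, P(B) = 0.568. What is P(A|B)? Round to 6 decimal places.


P(A|B) = P(A and B) / P(B) = 0.115 / 0.568 = 115/568 ≈ 0.20246479

0.202465


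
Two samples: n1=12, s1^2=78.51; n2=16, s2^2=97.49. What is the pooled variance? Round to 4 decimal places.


sp^2 = ((n1-1)*s1^2 + (n2-1)*s2^2)/(n1+n2-2)
(n1-1)*s1^2 = 11 * 78.51 = 863.61
(n2-1)*s2^2 = 15 * 97.49 = 1462.35
numerator = 863.61 + 1462.35 = 2325.96
n1+n2-2 = 26
sp^2 = 2325.96 / 26 = 89.46

89.4600


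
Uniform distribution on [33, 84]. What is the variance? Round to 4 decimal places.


Var = (b-a)^2 / 12
(b-a)^2 = (84 - 33)^2 = 2601
Var = 2601/12 = 216.75

216.7500


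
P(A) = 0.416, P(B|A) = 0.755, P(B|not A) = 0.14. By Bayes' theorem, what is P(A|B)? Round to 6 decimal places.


P(A|B) = P(B|A)*P(A) / P(B), P(B) = P(B|A)*P(A) + P(B|not A)*P(not A)
P(B|A)*P(A) = 0.755 * 0.416 = 0.31408
P(B|not A)*P(not A) = 0.14 * 0.584 = 0.08176
P(B) = 0.31408 + 0.08176 = 0.39584
P(A|B) = 0.31408 / 0.39584 = 1963/2474 ≈ 0.79345190

0.793452


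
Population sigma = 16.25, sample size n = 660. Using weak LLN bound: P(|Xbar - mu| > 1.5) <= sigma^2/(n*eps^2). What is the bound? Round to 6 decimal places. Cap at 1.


bound = min(1, sigma^2/(n*eps^2))
sigma^2 = 16.25^2 = 264.0625
n*eps^2 = 660 * 1.5^2 = 660 * 2.25 = 1485
sigma^2/(n*eps^2) = 264.0625 / 1485 = 845/4752 ≈ 0.17781987

0.177820


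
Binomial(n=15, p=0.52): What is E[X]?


E[X] = n*p = 15 * 0.52 = 7.8

7.8


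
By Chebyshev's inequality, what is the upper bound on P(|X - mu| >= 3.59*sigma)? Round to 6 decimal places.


P <= 1/k^2
k^2 = 3.59^2 = 12.8881
1/k^2 = 1 / 12.8881 ≈ 0.07759096

0.077591


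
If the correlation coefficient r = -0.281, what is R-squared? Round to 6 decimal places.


R^2 = r^2 = (-0.281)^2 = 0.078961

0.078961


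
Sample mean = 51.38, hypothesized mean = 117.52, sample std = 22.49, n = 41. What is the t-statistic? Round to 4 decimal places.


t = (xbar - mu0) / (s/sqrt(n))
xbar - mu0 = 51.38 - 117.52 = -66.14
sqrt(41) ≈ 6.40312424
s/sqrt(n) = 22.49 / 6.40312424 ≈ 3.51234790
t = -66.14 / 3.51234790 ≈ -18.830709

-18.8307


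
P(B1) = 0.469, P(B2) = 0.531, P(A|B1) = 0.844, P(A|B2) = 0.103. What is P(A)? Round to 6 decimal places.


P(A) = P(A|B1)*P(B1) + P(A|B2)*P(B2)
P(A|B1)*P(B1) = 0.844 * 0.469 = 0.395836
P(A|B2)*P(B2) = 0.103 * 0.531 = 0.054693
P(A) = 0.395836 + 0.054693 = 0.450529

0.450529


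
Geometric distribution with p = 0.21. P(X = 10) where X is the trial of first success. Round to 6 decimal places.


P = (1-p)^(k-1) * p
(1-p)^(k-1) = 0.79^9 ≈ 0.1198516
P = 0.1198516 * 0.21 ≈ 0.02516884

0.025169


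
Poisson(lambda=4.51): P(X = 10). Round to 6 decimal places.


P = e^(-lam) * lam^k / k!
e^(-4.51) ≈ 0.01099846
lam^k = 4.51^10 ≈ 3481492.138020
k! = 10! = 3628800
P = 0.01099846 * 3481492.138020 / 3628800 ≈ 0.010552

0.010552


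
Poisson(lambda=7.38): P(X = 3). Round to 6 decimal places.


P = e^(-lam) * lam^k / k!
e^(-7.38) ≈ 0.0006236009
lam^k = 7.38^3 = 401.947272
k! = 3! = 6
P = 0.0006236009 * 401.947272 / 6 ≈ 0.041776

0.041776


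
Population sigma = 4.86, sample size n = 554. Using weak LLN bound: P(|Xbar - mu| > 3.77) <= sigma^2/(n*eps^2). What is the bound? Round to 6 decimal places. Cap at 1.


bound = min(1, sigma^2/(n*eps^2))
sigma^2 = 4.86^2 = 23.6196
n*eps^2 = 554 * 3.77^2 = 554 * 14.2129 = 7873.9466
sigma^2/(n*eps^2) = 23.6196 / 7873.9466 ≈ 0.00299972

0.003000


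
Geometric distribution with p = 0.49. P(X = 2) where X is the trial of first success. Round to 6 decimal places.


P = (1-p)^(k-1) * p
(1-p)^(k-1) = 0.51^1 = 0.51
P = 0.51 * 0.49 = 0.2499

0.249900


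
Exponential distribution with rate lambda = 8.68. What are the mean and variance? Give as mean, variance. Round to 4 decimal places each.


mean = 1/lam, var = 1/lam^2
mean = 1 / 8.68 = 25/217 ≈ 0.115207
lam^2 = 8.68^2 = 75.3424
var = 1 / 75.3424 ≈ 0.013273

0.1152, 0.0133


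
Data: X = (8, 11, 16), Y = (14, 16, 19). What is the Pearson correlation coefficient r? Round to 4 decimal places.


r = sum((xi-xbar)(yi-ybar)) / sqrt(sum((xi-xbar)^2) * sum((yi-ybar)^2))
n = 3, xbar = 35/3 ≈ 11.666667, ybar = 49/3 ≈ 16.333333
Sxy = sum((xi-xbar)(yi-ybar)) = 61/3 ≈ 20.333333
Sxx = sum((xi-xbar)^2) = 98/3 ≈ 32.666667
Syy = sum((yi-ybar)^2) = 38/3 ≈ 12.666667
sqrt(Sxx*Syy) ≈ 20.341528
r = Sxy / sqrt(Sxx*Syy) = 20.333333 / 20.341528 ≈ 0.999597

0.9996


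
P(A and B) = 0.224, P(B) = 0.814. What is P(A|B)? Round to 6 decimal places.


P(A|B) = P(A and B) / P(B) = 0.224 / 0.814 = 112/407 ≈ 0.27518428

0.275184


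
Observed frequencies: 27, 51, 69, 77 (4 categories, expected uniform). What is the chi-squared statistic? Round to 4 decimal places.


chi2 = sum((O-E)^2/E), E = total/4
total = 224, E = 224/4 = 56
(27 - 56)^2 / 56 = 841 / 56 = 841/56 ≈ 15.017857
(51 - 56)^2 / 56 = 25 / 56 = 25/56 ≈ 0.446429
(69 - 56)^2 / 56 = 169 / 56 = 169/56 ≈ 3.017857
(77 - 56)^2 / 56 = 441 / 56 = 7.875
chi2 = 369/14 ≈ 26.357143

26.3571


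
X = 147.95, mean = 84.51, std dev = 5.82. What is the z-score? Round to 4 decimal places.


z = (X - mu) / sigma
X - mu = 147.95 - 84.51 = 63.44
z = 63.44 / 5.82 = 3172/291 ≈ 10.900344

10.9003


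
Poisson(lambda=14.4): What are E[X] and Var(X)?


E[X] = Var(X) = lambda = 14.4

14.4, 14.4


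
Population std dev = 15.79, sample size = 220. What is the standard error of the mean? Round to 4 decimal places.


SE = sigma / sqrt(n)
sqrt(220) ≈ 14.832397
SE = 15.79 / 14.832397 ≈ 1.064562

1.0646


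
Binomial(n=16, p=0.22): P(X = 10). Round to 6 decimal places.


P = C(n,k) * p^k * (1-p)^(n-k)
C(16,10) = 8008
p^k = 0.22^10 ≈ 0.0000002655992
(1-p)^(n-k) = 0.78^6 ≈ 0.2251996
P = 8008 * 0.0000002655992 * 0.2251996 ≈ 0.000479

0.000479


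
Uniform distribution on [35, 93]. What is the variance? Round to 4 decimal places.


Var = (b-a)^2 / 12
(b-a)^2 = (93 - 35)^2 = 3364
Var = 3364/12 ≈ 280.333333

280.3333


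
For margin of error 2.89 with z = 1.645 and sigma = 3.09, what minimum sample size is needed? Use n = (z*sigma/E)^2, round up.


z*sigma/E = 1.645 * 3.09 / 2.89 ≈ 1.758841
(z*sigma/E)^2 ≈ 3.093521
round up: n = 4

4


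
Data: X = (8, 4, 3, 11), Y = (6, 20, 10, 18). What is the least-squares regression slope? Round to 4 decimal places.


b = sum((xi-xbar)(yi-ybar)) / sum((xi-xbar)^2)
n = 4, xbar = 26/4 = 6.5, ybar = 54/4 = 13.5
Sxy = sum((xi-xbar)(yi-ybar)) = 5
Sxx = sum((xi-xbar)^2) = 41
b = Sxy / Sxx = 5/41 ≈ 0.121951

0.1220


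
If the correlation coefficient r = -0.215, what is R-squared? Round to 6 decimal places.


R^2 = r^2 = (-0.215)^2 = 0.046225

0.046225


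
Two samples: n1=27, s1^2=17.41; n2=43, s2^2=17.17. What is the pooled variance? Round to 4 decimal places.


sp^2 = ((n1-1)*s1^2 + (n2-1)*s2^2)/(n1+n2-2)
(n1-1)*s1^2 = 26 * 17.41 = 452.66
(n2-1)*s2^2 = 42 * 17.17 = 721.14
numerator = 452.66 + 721.14 = 1173.8
n1+n2-2 = 68
sp^2 = 1173.8 / 68 = 5869/340 ≈ 17.261765

17.2618


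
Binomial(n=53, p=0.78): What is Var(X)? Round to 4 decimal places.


Var = n*p*(1-p) = 53 * 0.78 * 0.22 = 9.0948

9.0948


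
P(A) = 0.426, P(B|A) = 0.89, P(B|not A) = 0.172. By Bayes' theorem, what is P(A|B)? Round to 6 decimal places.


P(A|B) = P(B|A)*P(A) / P(B), P(B) = P(B|A)*P(A) + P(B|not A)*P(not A)
P(B|A)*P(A) = 0.89 * 0.426 = 0.37914
P(B|not A)*P(not A) = 0.172 * 0.574 = 0.098728
P(B) = 0.37914 + 0.098728 = 0.477868
P(A|B) = 0.37914 / 0.477868 ≈ 0.79339901

0.793399


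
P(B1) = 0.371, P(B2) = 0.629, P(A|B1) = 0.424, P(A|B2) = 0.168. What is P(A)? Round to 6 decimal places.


P(A) = P(A|B1)*P(B1) + P(A|B2)*P(B2)
P(A|B1)*P(B1) = 0.424 * 0.371 = 0.157304
P(A|B2)*P(B2) = 0.168 * 0.629 = 0.105672
P(A) = 0.157304 + 0.105672 = 0.262976

0.262976


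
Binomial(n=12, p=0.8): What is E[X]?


E[X] = n*p = 12 * 0.8 = 9.6

9.6


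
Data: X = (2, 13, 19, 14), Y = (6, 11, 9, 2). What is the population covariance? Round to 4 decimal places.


Cov = (1/n)*sum((xi-xbar)(yi-ybar))
n = 4, xbar = 48/4 = 12, ybar = 28/4 = 7
sum((xi-xbar)(yi-ybar)) = 18
Cov = 18 / 4 = 4.5

4.5000


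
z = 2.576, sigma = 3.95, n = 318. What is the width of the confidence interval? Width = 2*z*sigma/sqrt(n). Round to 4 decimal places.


width = 2*z*sigma/sqrt(n)
2*z*sigma = 2 * 2.576 * 3.95 = 20.3504
sqrt(318) ≈ 17.832555
width = 20.3504 / 17.832555 ≈ 1.141194

1.1412


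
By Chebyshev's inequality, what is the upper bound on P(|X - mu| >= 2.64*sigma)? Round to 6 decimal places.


P <= 1/k^2
k^2 = 2.64^2 = 6.9696
1/k^2 = 1 / 6.9696 = 625/4356 ≈ 0.14348026

0.143480


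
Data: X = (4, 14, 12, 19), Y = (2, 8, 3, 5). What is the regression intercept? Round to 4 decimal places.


a = ybar - b*xbar, where b = sum((xi-xbar)(yi-ybar)) / sum((xi-xbar)^2)
n = 4, xbar = 49/4 = 12.25, ybar = 18/4 = 4.5
Sxy = sum((xi-xbar)(yi-ybar)) = 30.5
Sxx = sum((xi-xbar)^2) = 116.75
b = Sxy / Sxx = 122/467 ≈ 0.261242
a = 4.5 - 0.261242 * 12.25 = 607/467 ≈ 1.299786

1.2998


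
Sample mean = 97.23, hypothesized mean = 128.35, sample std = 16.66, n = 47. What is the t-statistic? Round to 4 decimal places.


t = (xbar - mu0) / (s/sqrt(n))
xbar - mu0 = 97.23 - 128.35 = -31.12
sqrt(47) ≈ 6.85565460
s/sqrt(n) = 16.66 / 6.85565460 ≈ 2.43011076
t = -31.12 / 2.43011076 ≈ -12.806001

-12.8060


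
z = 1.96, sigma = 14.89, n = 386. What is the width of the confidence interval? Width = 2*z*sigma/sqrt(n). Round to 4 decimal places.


width = 2*z*sigma/sqrt(n)
2*z*sigma = 2 * 1.96 * 14.89 = 58.3688
sqrt(386) ≈ 19.646883
width = 58.3688 / 19.646883 ≈ 2.970894

2.9709


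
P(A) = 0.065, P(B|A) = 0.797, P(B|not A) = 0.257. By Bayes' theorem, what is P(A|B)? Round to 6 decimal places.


P(A|B) = P(B|A)*P(A) / P(B), P(B) = P(B|A)*P(A) + P(B|not A)*P(not A)
P(B|A)*P(A) = 0.797 * 0.065 = 0.051805
P(B|not A)*P(not A) = 0.257 * 0.935 = 0.240295
P(B) = 0.051805 + 0.240295 = 0.2921
P(A|B) = 0.051805 / 0.2921 ≈ 0.17735365

0.177354


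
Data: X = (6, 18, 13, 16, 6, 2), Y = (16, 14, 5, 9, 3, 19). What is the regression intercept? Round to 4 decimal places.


a = ybar - b*xbar, where b = sum((xi-xbar)(yi-ybar)) / sum((xi-xbar)^2)
n = 6, xbar = 61/6 ≈ 10.166667, ybar = 66/6 = 11
Sxy = sum((xi-xbar)(yi-ybar)) = -58
Sxx = sum((xi-xbar)^2) = 1229/6 ≈ 204.833333
b = Sxy / Sxx = -348/1229 ≈ -0.283157
a = 11 - (-0.283157) * 10.166667 = 17057/1229 ≈ 13.878763

13.8788


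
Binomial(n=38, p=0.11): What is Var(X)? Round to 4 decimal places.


Var = n*p*(1-p) = 38 * 0.11 * 0.89 = 3.7202

3.7202


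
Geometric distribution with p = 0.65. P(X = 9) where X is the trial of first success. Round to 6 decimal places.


P = (1-p)^(k-1) * p
(1-p)^(k-1) = 0.35^8 ≈ 0.0002251875
P = 0.0002251875 * 0.65 ≈ 0.0001463719

0.000146


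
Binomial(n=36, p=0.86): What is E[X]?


E[X] = n*p = 36 * 0.86 = 30.96

30.96


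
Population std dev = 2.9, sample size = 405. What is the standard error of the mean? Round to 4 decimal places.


SE = sigma / sqrt(n)
sqrt(405) ≈ 20.124612
SE = 2.9 / 20.124612 ≈ 0.144102

0.1441


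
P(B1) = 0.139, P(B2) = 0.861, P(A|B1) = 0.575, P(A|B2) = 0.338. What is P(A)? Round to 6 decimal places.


P(A) = P(A|B1)*P(B1) + P(A|B2)*P(B2)
P(A|B1)*P(B1) = 0.575 * 0.139 = 0.079925
P(A|B2)*P(B2) = 0.338 * 0.861 = 0.291018
P(A) = 0.079925 + 0.291018 = 0.370943

0.370943


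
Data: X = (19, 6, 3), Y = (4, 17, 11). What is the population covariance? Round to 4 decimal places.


Cov = (1/n)*sum((xi-xbar)(yi-ybar))
n = 3, xbar = 28/3 ≈ 9.333333, ybar = 32/3 ≈ 10.666667
sum((xi-xbar)(yi-ybar)) = -263/3 ≈ -87.666667
Cov = -87.666667 / 3 = -263/9 ≈ -29.222222

-29.2222


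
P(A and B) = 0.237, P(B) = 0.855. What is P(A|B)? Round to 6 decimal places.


P(A|B) = P(A and B) / P(B) = 0.237 / 0.855 = 79/285 ≈ 0.27719298

0.277193


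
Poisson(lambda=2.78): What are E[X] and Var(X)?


E[X] = Var(X) = lambda = 2.78

2.78, 2.78


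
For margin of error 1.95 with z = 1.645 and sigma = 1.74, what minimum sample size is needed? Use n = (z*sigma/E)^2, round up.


z*sigma/E = 1.645 * 1.74 / 1.95 = 9541/6500 ≈ 1.467846
(z*sigma/E)^2 ≈ 2.154572
round up: n = 3

3


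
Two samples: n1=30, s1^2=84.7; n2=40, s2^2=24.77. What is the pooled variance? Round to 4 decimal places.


sp^2 = ((n1-1)*s1^2 + (n2-1)*s2^2)/(n1+n2-2)
(n1-1)*s1^2 = 29 * 84.7 = 2456.3
(n2-1)*s2^2 = 39 * 24.77 = 966.03
numerator = 2456.3 + 966.03 = 3422.33
n1+n2-2 = 68
sp^2 = 3422.33 / 68 = 342233/6800 ≈ 50.328382

50.3284


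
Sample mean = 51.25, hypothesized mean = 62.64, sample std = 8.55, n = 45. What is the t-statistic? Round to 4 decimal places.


t = (xbar - mu0) / (s/sqrt(n))
xbar - mu0 = 51.25 - 62.64 = -11.39
sqrt(45) ≈ 6.70820393
s/sqrt(n) = 8.55 / 6.70820393 ≈ 1.27455875
t = -11.39 / 1.27455875 ≈ -8.936426

-8.9364


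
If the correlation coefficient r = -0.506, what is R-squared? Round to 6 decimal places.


R^2 = r^2 = (-0.506)^2 = 0.256036

0.256036


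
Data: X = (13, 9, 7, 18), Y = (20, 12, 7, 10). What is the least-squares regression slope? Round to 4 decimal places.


b = sum((xi-xbar)(yi-ybar)) / sum((xi-xbar)^2)
n = 4, xbar = 47/4 = 11.75, ybar = 49/4 = 12.25
Sxy = sum((xi-xbar)(yi-ybar)) = 21.25
Sxx = sum((xi-xbar)^2) = 70.75
b = Sxy / Sxx = 85/283 ≈ 0.300353

0.3004


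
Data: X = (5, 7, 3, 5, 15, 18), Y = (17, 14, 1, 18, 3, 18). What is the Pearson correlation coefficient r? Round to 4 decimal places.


r = sum((xi-xbar)(yi-ybar)) / sqrt(sum((xi-xbar)^2) * sum((yi-ybar)^2))
n = 6, xbar = 53/6 ≈ 8.833333, ybar = 71/6 ≈ 11.833333
Sxy = sum((xi-xbar)(yi-ybar)) = 107/6 ≈ 17.833333
Sxx = sum((xi-xbar)^2) = 1133/6 ≈ 188.833333
Syy = sum((yi-ybar)^2) = 1817/6 ≈ 302.833333
sqrt(Sxx*Syy) ≈ 239.133912
r = Sxy / sqrt(Sxx*Syy) = 17.833333 / 239.133912 ≈ 0.074575

0.0746


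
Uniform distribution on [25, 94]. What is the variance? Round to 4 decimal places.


Var = (b-a)^2 / 12
(b-a)^2 = (94 - 25)^2 = 4761
Var = 4761/12 = 396.75

396.7500


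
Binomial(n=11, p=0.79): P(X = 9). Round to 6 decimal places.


P = C(n,k) * p^k * (1-p)^(n-k)
C(11,9) = 55
p^k = 0.79^9 ≈ 0.1198516
(1-p)^(n-k) = 0.21^2 = 0.0441
P = 55 * 0.1198516 * 0.0441 ≈ 0.290700

0.290700


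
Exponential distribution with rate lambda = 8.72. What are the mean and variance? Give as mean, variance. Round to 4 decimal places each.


mean = 1/lam, var = 1/lam^2
mean = 1 / 8.72 = 25/218 ≈ 0.114679
lam^2 = 8.72^2 = 76.0384
var = 1 / 76.0384 ≈ 0.013151

0.1147, 0.0132


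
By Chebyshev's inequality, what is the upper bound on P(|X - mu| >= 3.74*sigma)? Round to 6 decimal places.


P <= 1/k^2
k^2 = 3.74^2 = 13.9876
1/k^2 = 1 / 13.9876 ≈ 0.07149189

0.071492


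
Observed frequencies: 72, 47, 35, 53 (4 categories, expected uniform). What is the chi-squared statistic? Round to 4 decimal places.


chi2 = sum((O-E)^2/E), E = total/4
total = 207, E = 207/4 = 51.75
(72 - 51.75)^2 / 51.75 = 410.0625 / 51.75 = 729/92 ≈ 7.923913
(47 - 51.75)^2 / 51.75 = 22.5625 / 51.75 = 361/828 ≈ 0.435990
(35 - 51.75)^2 / 51.75 = 280.5625 / 51.75 = 4489/828 ≈ 5.421498
(53 - 51.75)^2 / 51.75 = 1.5625 / 51.75 = 25/828 ≈ 0.030193
chi2 = 953/69 ≈ 13.811594

13.8116


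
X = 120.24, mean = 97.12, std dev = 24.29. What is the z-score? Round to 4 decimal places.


z = (X - mu) / sigma
X - mu = 120.24 - 97.12 = 23.12
z = 23.12 / 24.29 = 2312/2429 ≈ 0.951832

0.9518


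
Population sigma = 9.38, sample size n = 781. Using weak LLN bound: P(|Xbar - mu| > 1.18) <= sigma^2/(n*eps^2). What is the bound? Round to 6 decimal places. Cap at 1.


bound = min(1, sigma^2/(n*eps^2))
sigma^2 = 9.38^2 = 87.9844
n*eps^2 = 781 * 1.18^2 = 781 * 1.3924 = 1087.4644
sigma^2/(n*eps^2) = 87.9844 / 1087.4644 ≈ 0.08090784

0.080908


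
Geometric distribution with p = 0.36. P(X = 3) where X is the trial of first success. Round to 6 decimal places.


P = (1-p)^(k-1) * p
(1-p)^(k-1) = 0.64^2 = 0.4096
P = 0.4096 * 0.36 = 0.147456

0.147456


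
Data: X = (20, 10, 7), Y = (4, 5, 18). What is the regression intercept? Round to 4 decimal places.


a = ybar - b*xbar, where b = sum((xi-xbar)(yi-ybar)) / sum((xi-xbar)^2)
n = 3, xbar = 37/3 ≈ 12.333333, ybar = 27/3 = 9
Sxy = sum((xi-xbar)(yi-ybar)) = -77
Sxx = sum((xi-xbar)^2) = 278/3 ≈ 92.666667
b = Sxy / Sxx = -231/278 ≈ -0.830935
a = 9 - (-0.830935) * 12.333333 = 5351/278 ≈ 19.248201

19.2482


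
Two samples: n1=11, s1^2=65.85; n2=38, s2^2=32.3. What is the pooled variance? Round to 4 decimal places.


sp^2 = ((n1-1)*s1^2 + (n2-1)*s2^2)/(n1+n2-2)
(n1-1)*s1^2 = 10 * 65.85 = 658.5
(n2-1)*s2^2 = 37 * 32.3 = 1195.1
numerator = 658.5 + 1195.1 = 1853.6
n1+n2-2 = 47
sp^2 = 1853.6 / 47 = 9268/235 ≈ 39.438298

39.4383


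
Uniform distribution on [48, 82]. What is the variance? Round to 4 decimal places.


Var = (b-a)^2 / 12
(b-a)^2 = (82 - 48)^2 = 1156
Var = 1156/12 ≈ 96.333333

96.3333


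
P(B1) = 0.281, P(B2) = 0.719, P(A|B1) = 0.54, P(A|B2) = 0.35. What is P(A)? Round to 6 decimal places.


P(A) = P(A|B1)*P(B1) + P(A|B2)*P(B2)
P(A|B1)*P(B1) = 0.54 * 0.281 = 0.15174
P(A|B2)*P(B2) = 0.35 * 0.719 = 0.25165
P(A) = 0.15174 + 0.25165 = 0.40339

0.403390


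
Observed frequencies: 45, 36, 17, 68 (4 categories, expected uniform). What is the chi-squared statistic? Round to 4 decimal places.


chi2 = sum((O-E)^2/E), E = total/4
total = 166, E = 166/4 = 41.5
(45 - 41.5)^2 / 41.5 = 12.25 / 41.5 = 49/166 ≈ 0.295181
(36 - 41.5)^2 / 41.5 = 30.25 / 41.5 = 121/166 ≈ 0.728916
(17 - 41.5)^2 / 41.5 = 600.25 / 41.5 = 2401/166 ≈ 14.463855
(68 - 41.5)^2 / 41.5 = 702.25 / 41.5 = 2809/166 ≈ 16.921687
chi2 = 2690/83 ≈ 32.409639

32.4096


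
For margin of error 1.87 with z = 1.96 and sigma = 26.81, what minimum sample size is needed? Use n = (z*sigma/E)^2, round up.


z*sigma/E = 1.96 * 26.81 / 1.87 = 131369/4675 ≈ 28.100321
(z*sigma/E)^2 ≈ 789.628032
round up: n = 790

790


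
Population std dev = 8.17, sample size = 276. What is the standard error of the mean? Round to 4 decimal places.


SE = sigma / sqrt(n)
sqrt(276) ≈ 16.613248
SE = 8.17 / 16.613248 ≈ 0.491776

0.4918


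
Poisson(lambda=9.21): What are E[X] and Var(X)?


E[X] = Var(X) = lambda = 9.21

9.21, 9.21


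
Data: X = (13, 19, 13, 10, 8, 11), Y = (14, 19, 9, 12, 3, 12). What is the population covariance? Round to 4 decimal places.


Cov = (1/n)*sum((xi-xbar)(yi-ybar))
n = 6, xbar = 74/6 = 37/3 ≈ 12.333333, ybar = 69/6 = 11.5
sum((xi-xbar)(yi-ybar)) = 85
Cov = 85 / 6 = 85/6 ≈ 14.166667

14.1667


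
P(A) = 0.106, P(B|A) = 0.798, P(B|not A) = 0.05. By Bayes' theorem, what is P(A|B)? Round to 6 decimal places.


P(A|B) = P(B|A)*P(A) / P(B), P(B) = P(B|A)*P(A) + P(B|not A)*P(not A)
P(B|A)*P(A) = 0.798 * 0.106 = 0.084588
P(B|not A)*P(not A) = 0.05 * 0.894 = 0.0447
P(B) = 0.084588 + 0.0447 = 0.129288
P(A|B) = 0.084588 / 0.129288 ≈ 0.65426026

0.654260


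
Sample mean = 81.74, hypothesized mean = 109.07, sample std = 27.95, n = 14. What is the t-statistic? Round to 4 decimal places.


t = (xbar - mu0) / (s/sqrt(n))
xbar - mu0 = 81.74 - 109.07 = -27.33
sqrt(14) ≈ 3.74165739
s/sqrt(n) = 27.95 / 3.74165739 ≈ 7.46995171
t = -27.33 / 7.46995171 ≈ -3.658658

-3.6587


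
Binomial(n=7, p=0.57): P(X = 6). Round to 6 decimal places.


P = C(n,k) * p^k * (1-p)^(n-k)
C(7,6) = 7
p^k = 0.57^6 ≈ 0.03429645
(1-p)^(n-k) = 0.43^1 = 0.43
P = 7 * 0.03429645 * 0.43 ≈ 0.103232

0.103232


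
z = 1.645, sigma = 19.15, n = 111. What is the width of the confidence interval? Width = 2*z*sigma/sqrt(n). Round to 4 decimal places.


width = 2*z*sigma/sqrt(n)
2*z*sigma = 2 * 1.645 * 19.15 = 63.0035
sqrt(111) ≈ 10.535654
width = 63.0035 / 10.535654 ≈ 5.980028

5.9800


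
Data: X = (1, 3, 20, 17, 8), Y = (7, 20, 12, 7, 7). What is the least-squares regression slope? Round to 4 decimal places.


b = sum((xi-xbar)(yi-ybar)) / sum((xi-xbar)^2)
n = 5, xbar = 49/5 = 9.8, ybar = 53/5 = 10.6
Sxy = sum((xi-xbar)(yi-ybar)) = -37.4
Sxx = sum((xi-xbar)^2) = 282.8
b = Sxy / Sxx = -187/1414 ≈ -0.132249

-0.1322


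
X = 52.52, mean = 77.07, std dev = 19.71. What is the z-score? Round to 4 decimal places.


z = (X - mu) / sigma
X - mu = 52.52 - 77.07 = -24.55
z = -24.55 / 19.71 = -2455/1971 ≈ -1.245561

-1.2456


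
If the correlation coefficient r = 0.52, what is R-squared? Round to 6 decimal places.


R^2 = r^2 = (0.52)^2 = 0.2704

0.270400


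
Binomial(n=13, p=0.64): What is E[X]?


E[X] = n*p = 13 * 0.64 = 8.32

8.32


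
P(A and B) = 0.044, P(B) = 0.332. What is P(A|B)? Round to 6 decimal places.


P(A|B) = P(A and B) / P(B) = 0.044 / 0.332 = 11/83 ≈ 0.13253012

0.132530


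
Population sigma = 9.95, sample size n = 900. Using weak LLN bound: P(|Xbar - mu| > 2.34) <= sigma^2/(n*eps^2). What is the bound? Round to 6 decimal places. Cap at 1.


bound = min(1, sigma^2/(n*eps^2))
sigma^2 = 9.95^2 = 99.0025
n*eps^2 = 900 * 2.34^2 = 900 * 5.4756 = 4928.04
sigma^2/(n*eps^2) = 99.0025 / 4928.04 ≈ 0.02008963

0.020090


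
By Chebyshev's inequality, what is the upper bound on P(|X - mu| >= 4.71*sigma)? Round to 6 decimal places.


P <= 1/k^2
k^2 = 4.71^2 = 22.1841
1/k^2 = 1 / 22.1841 ≈ 0.04507733

0.045077


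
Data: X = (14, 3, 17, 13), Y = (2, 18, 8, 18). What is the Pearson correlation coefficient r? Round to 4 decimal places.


r = sum((xi-xbar)(yi-ybar)) / sqrt(sum((xi-xbar)^2) * sum((yi-ybar)^2))
n = 4, xbar = 47/4 = 11.75, ybar = 46/4 = 11.5
Sxy = sum((xi-xbar)(yi-ybar)) = -88.5
Sxx = sum((xi-xbar)^2) = 110.75
Syy = sum((yi-ybar)^2) = 187
sqrt(Sxx*Syy) ≈ 143.910563
r = Sxy / sqrt(Sxx*Syy) = -88.5 / 143.910563 ≈ -0.614965

-0.6150


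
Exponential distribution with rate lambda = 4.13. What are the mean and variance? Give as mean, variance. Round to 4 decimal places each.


mean = 1/lam, var = 1/lam^2
mean = 1 / 4.13 = 100/413 ≈ 0.242131
lam^2 = 4.13^2 = 17.0569
var = 1 / 17.0569 ≈ 0.058627

0.2421, 0.0586


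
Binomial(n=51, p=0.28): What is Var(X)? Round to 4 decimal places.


Var = n*p*(1-p) = 51 * 0.28 * 0.72 = 10.2816

10.2816


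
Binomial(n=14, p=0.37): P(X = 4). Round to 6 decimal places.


P = C(n,k) * p^k * (1-p)^(n-k)
C(14,4) = 1001
p^k = 0.37^4 = 0.01874161
(1-p)^(n-k) = 0.63^10 ≈ 0.009849303
P = 1001 * 0.01874161 * 0.009849303 ≈ 0.184776

0.184776


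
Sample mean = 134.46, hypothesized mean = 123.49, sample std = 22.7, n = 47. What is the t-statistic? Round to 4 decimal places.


t = (xbar - mu0) / (s/sqrt(n))
xbar - mu0 = 134.46 - 123.49 = 10.97
sqrt(47) ≈ 6.85565460
s/sqrt(n) = 22.7 / 6.85565460 ≈ 3.31113531
t = 10.97 / 3.31113531 ≈ 3.313063

3.3131


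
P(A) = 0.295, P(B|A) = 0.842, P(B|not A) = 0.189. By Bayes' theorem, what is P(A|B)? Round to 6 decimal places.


P(A|B) = P(B|A)*P(A) / P(B), P(B) = P(B|A)*P(A) + P(B|not A)*P(not A)
P(B|A)*P(A) = 0.842 * 0.295 = 0.24839
P(B|not A)*P(not A) = 0.189 * 0.705 = 0.133245
P(B) = 0.24839 + 0.133245 = 0.381635
P(A|B) = 0.24839 / 0.381635 ≈ 0.65085749

0.650857


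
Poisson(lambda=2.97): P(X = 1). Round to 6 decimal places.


P = e^(-lam) * lam^k / k!
e^(-2.97) ≈ 0.05130331
lam^k = 2.97^1 = 2.97
k! = 1! = 1
P = 0.05130331 * 2.97 / 1 ≈ 0.152371

0.152371


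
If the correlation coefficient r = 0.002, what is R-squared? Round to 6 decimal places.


R^2 = r^2 = (0.002)^2 = 0.000004

0.000004


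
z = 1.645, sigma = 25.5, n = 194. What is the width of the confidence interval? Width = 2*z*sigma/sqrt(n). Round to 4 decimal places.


width = 2*z*sigma/sqrt(n)
2*z*sigma = 2 * 1.645 * 25.5 = 83.895
sqrt(194) ≈ 13.928388
width = 83.895 / 13.928388 ≈ 6.023310

6.0233


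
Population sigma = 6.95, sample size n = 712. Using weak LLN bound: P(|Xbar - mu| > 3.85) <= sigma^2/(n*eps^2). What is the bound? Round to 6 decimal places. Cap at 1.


bound = min(1, sigma^2/(n*eps^2))
sigma^2 = 6.95^2 = 48.3025
n*eps^2 = 712 * 3.85^2 = 712 * 14.8225 = 10553.62
sigma^2/(n*eps^2) = 48.3025 / 10553.62 ≈ 0.00457687

0.004577


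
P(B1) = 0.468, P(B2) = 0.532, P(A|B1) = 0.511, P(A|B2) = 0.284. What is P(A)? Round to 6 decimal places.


P(A) = P(A|B1)*P(B1) + P(A|B2)*P(B2)
P(A|B1)*P(B1) = 0.511 * 0.468 = 0.239148
P(A|B2)*P(B2) = 0.284 * 0.532 = 0.151088
P(A) = 0.239148 + 0.151088 = 0.390236

0.390236


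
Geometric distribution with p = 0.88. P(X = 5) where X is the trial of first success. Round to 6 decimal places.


P = (1-p)^(k-1) * p
(1-p)^(k-1) = 0.12^4 = 0.00020736
P = 0.00020736 * 0.88 = 0.0001824768

0.000182


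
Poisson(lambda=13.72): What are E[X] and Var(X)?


E[X] = Var(X) = lambda = 13.72

13.72, 13.72


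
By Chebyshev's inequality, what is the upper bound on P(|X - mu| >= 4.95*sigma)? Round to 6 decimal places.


P <= 1/k^2
k^2 = 4.95^2 = 24.5025
1/k^2 = 1 / 24.5025 = 400/9801 ≈ 0.04081216

0.040812


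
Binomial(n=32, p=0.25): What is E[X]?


E[X] = n*p = 32 * 0.25 = 8

8


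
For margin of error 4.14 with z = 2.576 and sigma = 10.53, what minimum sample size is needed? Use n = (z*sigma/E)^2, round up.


z*sigma/E = 2.576 * 10.53 / 4.14 = 6.552
(z*sigma/E)^2 = 42.928704
round up: n = 43

43


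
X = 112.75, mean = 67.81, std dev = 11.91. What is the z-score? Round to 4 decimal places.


z = (X - mu) / sigma
X - mu = 112.75 - 67.81 = 44.94
z = 44.94 / 11.91 = 1498/397 ≈ 3.773300

3.7733


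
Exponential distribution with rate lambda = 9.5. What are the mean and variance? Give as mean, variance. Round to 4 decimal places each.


mean = 1/lam, var = 1/lam^2
mean = 1 / 9.5 = 2/19 ≈ 0.105263
lam^2 = 9.5^2 = 90.25
var = 1 / 90.25 = 4/361 ≈ 0.011080

0.1053, 0.0111


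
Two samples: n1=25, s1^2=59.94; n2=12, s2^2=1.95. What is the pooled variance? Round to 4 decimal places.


sp^2 = ((n1-1)*s1^2 + (n2-1)*s2^2)/(n1+n2-2)
(n1-1)*s1^2 = 24 * 59.94 = 1438.56
(n2-1)*s2^2 = 11 * 1.95 = 21.45
numerator = 1438.56 + 21.45 = 1460.01
n1+n2-2 = 35
sp^2 = 1460.01 / 35 = 146001/3500 ≈ 41.714571

41.7146


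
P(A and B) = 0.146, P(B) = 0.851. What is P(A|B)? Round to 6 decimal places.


P(A|B) = P(A and B) / P(B) = 0.146 / 0.851 = 146/851 ≈ 0.17156287

0.171563


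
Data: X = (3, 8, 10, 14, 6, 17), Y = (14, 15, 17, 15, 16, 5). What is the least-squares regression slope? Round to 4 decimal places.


b = sum((xi-xbar)(yi-ybar)) / sum((xi-xbar)^2)
n = 6, xbar = 58/6 = 29/3 ≈ 9.666667, ybar = 82/6 = 41/3 ≈ 13.666667
Sxy = sum((xi-xbar)(yi-ybar)) = -209/3 ≈ -69.666667
Sxx = sum((xi-xbar)^2) = 400/3 ≈ 133.333333
b = Sxy / Sxx = -0.5225

-0.5225


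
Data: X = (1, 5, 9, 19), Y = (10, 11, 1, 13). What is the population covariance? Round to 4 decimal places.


Cov = (1/n)*sum((xi-xbar)(yi-ybar))
n = 4, xbar = 34/4 = 8.5, ybar = 35/4 = 8.75
sum((xi-xbar)(yi-ybar)) = 23.5
Cov = 23.5 / 4 = 5.875

5.8750


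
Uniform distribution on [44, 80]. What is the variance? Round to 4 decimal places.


Var = (b-a)^2 / 12
(b-a)^2 = (80 - 44)^2 = 1296
Var = 1296/12 = 108

108.0000


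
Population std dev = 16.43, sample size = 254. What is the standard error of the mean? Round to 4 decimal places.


SE = sigma / sqrt(n)
sqrt(254) ≈ 15.937377
SE = 16.43 / 15.937377 ≈ 1.030910

1.0309


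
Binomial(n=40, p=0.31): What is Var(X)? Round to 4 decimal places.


Var = n*p*(1-p) = 40 * 0.31 * 0.69 = 8.556

8.5560


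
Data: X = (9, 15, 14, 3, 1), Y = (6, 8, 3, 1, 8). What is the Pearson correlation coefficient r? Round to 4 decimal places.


r = sum((xi-xbar)(yi-ybar)) / sqrt(sum((xi-xbar)^2) * sum((yi-ybar)^2))
n = 5, xbar = 42/5 = 8.4, ybar = 26/5 = 5.2
Sxy = sum((xi-xbar)(yi-ybar)) = 8.6
Sxx = sum((xi-xbar)^2) = 159.2
Syy = sum((yi-ybar)^2) = 38.8
sqrt(Sxx*Syy) ≈ 78.593638
r = Sxy / sqrt(Sxx*Syy) = 8.6 / 78.593638 ≈ 0.109424

0.1094


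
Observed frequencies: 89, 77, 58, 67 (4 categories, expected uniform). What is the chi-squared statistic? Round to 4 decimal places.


chi2 = sum((O-E)^2/E), E = total/4
total = 291, E = 291/4 = 72.75
(89 - 72.75)^2 / 72.75 = 264.0625 / 72.75 = 4225/1164 ≈ 3.629725
(77 - 72.75)^2 / 72.75 = 18.0625 / 72.75 = 289/1164 ≈ 0.248282
(58 - 72.75)^2 / 72.75 = 217.5625 / 72.75 = 3481/1164 ≈ 2.990550
(67 - 72.75)^2 / 72.75 = 33.0625 / 72.75 = 529/1164 ≈ 0.454467
chi2 = 2131/291 ≈ 7.323024

7.3230


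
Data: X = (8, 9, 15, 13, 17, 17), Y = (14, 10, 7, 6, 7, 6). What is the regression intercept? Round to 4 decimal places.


a = ybar - b*xbar, where b = sum((xi-xbar)(yi-ybar)) / sum((xi-xbar)^2)
n = 6, xbar = 79/6 ≈ 13.166667, ybar = 50/6 = 25/3 ≈ 8.333333
Sxy = sum((xi-xbar)(yi-ybar)) = -157/3 ≈ -52.333333
Sxx = sum((xi-xbar)^2) = 461/6 ≈ 76.833333
b = Sxy / Sxx = -314/461 ≈ -0.681128
a = 8.333333 - (-0.681128) * 13.166667 = 7976/461 ≈ 17.301518

17.3015


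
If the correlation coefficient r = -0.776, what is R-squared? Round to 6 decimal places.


R^2 = r^2 = (-0.776)^2 = 0.602176

0.602176


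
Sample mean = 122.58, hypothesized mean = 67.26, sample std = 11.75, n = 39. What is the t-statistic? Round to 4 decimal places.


t = (xbar - mu0) / (s/sqrt(n))
xbar - mu0 = 122.58 - 67.26 = 55.32
sqrt(39) ≈ 6.24499800
s/sqrt(n) = 11.75 / 6.24499800 ≈ 1.88150581
t = 55.32 / 1.88150581 ≈ 29.401982

29.4020


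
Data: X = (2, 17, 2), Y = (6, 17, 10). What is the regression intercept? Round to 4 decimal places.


a = ybar - b*xbar, where b = sum((xi-xbar)(yi-ybar)) / sum((xi-xbar)^2)
n = 3, xbar = 21/3 = 7, ybar = 33/3 = 11
Sxy = sum((xi-xbar)(yi-ybar)) = 90
Sxx = sum((xi-xbar)^2) = 150
b = Sxy / Sxx = 0.6
a = 11 - 0.6 * 7 = 6.8

6.8000


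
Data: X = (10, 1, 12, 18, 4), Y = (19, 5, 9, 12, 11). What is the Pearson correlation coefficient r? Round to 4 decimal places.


r = sum((xi-xbar)(yi-ybar)) / sqrt(sum((xi-xbar)^2) * sum((yi-ybar)^2))
n = 5, xbar = 45/5 = 9, ybar = 56/5 = 11.2
Sxy = sum((xi-xbar)(yi-ybar)) = 59
Sxx = sum((xi-xbar)^2) = 180
Syy = sum((yi-ybar)^2) = 104.8
sqrt(Sxx*Syy) ≈ 137.346278
r = Sxy / sqrt(Sxx*Syy) = 59 / 137.346278 ≈ 0.429571

0.4296


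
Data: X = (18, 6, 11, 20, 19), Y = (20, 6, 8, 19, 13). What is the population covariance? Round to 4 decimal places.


Cov = (1/n)*sum((xi-xbar)(yi-ybar))
n = 5, xbar = 74/5 = 14.8, ybar = 66/5 = 13.2
sum((xi-xbar)(yi-ybar)) = 134.2
Cov = 134.2 / 5 = 26.84

26.8400
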